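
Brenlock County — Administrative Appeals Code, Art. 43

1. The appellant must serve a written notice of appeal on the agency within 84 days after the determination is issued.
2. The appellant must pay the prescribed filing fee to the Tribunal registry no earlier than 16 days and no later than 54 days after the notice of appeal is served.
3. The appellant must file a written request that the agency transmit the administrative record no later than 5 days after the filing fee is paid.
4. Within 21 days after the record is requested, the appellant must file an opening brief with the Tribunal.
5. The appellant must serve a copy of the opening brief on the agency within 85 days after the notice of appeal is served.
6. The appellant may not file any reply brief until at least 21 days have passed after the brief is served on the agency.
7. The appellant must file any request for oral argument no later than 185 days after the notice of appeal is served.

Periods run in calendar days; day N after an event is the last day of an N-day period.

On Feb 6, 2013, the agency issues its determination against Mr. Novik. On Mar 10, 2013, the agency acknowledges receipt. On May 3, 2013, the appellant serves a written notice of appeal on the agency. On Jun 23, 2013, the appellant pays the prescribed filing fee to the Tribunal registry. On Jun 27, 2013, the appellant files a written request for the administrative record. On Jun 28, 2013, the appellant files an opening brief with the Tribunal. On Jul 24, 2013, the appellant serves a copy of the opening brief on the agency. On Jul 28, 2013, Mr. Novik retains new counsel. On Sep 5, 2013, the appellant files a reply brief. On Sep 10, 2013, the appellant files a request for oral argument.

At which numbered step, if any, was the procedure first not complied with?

Step 1

(1) due by Feb 6, 2013 + 84 days = May 1, 2013; not done until May 3, 2013, 2 days after the deadline.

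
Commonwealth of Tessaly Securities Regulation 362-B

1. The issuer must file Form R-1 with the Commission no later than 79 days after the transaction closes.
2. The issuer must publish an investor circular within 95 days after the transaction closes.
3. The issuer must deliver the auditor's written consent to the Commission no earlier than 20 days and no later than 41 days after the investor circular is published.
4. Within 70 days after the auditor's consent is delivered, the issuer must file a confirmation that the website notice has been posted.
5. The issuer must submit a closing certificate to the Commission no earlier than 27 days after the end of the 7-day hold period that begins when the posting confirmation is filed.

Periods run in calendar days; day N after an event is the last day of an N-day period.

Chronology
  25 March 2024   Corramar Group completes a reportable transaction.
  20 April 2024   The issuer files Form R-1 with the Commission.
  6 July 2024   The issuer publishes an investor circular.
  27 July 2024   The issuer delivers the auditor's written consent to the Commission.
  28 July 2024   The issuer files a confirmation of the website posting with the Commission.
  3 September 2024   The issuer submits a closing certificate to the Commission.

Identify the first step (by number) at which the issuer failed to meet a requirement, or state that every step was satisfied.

(1) due by 25 March 2024 + 79 days = 12 June 2024; completed 20 April 2024, before the deadline.
(2) due by 25 March 2024 + 95 days = 28 June 2024; done 6 July 2024 — 8 days late.
The procedure was therefore not followed at step 2.

Step 2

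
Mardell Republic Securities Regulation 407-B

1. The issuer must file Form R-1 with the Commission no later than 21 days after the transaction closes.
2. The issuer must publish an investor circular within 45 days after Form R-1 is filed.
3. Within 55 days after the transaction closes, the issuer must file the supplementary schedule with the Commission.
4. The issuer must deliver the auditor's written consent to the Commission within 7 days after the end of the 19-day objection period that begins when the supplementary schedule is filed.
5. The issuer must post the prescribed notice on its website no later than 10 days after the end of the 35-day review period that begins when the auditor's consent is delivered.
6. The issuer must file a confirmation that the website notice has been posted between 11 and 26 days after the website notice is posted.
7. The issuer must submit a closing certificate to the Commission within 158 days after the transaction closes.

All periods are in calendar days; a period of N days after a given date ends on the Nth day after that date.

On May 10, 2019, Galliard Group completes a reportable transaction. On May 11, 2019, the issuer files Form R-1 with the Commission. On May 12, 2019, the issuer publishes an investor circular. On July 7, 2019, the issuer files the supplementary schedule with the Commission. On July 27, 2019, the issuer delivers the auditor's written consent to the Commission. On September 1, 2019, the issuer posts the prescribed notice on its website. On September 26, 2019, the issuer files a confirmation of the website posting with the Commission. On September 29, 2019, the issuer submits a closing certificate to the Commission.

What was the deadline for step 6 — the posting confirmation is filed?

September 27, 2019

Step 6 runs from September 1, 2019, when the website notice is posted. The window is 11–26 days after September 1, 2019; it closes on September 27, 2019.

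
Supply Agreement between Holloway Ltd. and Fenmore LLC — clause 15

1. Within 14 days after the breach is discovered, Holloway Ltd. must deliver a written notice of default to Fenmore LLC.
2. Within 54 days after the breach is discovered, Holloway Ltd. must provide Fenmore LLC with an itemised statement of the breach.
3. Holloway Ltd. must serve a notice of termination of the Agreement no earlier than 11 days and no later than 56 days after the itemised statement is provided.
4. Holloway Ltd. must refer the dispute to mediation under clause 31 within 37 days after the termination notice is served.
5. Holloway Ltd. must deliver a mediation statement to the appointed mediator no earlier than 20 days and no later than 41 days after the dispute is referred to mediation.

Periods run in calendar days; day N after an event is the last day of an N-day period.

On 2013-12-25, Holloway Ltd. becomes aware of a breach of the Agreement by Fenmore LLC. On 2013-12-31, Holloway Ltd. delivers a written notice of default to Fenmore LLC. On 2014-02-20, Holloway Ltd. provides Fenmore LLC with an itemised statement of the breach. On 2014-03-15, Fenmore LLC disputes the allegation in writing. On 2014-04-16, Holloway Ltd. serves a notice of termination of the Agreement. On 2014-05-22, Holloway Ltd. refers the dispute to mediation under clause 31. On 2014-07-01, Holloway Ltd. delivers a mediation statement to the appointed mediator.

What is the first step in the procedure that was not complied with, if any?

Step 1 — counting 14 days from 2013-12-25 (when the breach is discovered) gives a deadline of 2014-01-08; 2013-12-31 is within that limit.
Step 2 — counting 54 days from 2013-12-25 (when the breach is discovered) gives a deadline of 2014-02-17; 2014-02-20 misses that deadline by 3 days.
That is the first point of non-compliance.

Step 2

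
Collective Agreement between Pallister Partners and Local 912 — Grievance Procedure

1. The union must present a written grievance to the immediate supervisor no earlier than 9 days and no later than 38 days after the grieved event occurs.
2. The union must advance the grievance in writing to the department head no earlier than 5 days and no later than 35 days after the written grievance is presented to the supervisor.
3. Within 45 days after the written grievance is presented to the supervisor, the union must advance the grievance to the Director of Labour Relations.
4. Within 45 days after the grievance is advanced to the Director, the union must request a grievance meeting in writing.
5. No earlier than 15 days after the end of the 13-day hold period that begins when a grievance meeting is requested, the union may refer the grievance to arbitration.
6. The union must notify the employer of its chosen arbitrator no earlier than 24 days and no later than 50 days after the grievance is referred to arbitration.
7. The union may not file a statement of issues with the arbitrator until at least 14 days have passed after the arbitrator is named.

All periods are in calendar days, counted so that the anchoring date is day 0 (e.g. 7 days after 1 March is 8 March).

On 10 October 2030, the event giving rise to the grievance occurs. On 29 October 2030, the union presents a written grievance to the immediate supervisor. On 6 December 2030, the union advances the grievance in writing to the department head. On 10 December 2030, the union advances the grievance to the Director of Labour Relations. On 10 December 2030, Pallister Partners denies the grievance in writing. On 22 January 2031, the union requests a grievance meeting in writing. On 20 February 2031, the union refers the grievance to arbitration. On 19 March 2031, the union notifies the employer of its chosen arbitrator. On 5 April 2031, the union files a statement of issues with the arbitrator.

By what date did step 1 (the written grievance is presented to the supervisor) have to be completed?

Step 1 runs from 10 October 2030, when the grieved event occurs. The window is 9–38 days after 10 October 2030; it closes on 17 November 2030.

17 November 2030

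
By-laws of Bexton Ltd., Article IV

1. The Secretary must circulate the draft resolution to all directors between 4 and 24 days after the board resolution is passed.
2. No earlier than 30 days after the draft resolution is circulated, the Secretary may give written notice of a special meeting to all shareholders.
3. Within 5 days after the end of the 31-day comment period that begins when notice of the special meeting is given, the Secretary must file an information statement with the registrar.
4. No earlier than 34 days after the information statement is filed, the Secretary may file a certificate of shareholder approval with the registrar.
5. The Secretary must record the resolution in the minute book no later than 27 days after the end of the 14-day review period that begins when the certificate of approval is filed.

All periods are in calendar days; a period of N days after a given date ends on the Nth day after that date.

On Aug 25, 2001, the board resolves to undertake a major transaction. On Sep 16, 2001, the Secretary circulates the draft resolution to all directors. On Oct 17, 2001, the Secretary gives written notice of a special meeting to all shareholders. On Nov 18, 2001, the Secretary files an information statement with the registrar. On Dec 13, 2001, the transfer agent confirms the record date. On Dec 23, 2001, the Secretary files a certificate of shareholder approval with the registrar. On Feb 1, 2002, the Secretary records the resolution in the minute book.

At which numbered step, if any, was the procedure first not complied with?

(1) the permitted window runs from Aug 25, 2001 + 4 = Aug 29, 2001 to Aug 25, 2001 + 24 = Sep 18, 2001; done Sep 16, 2001, which is between those dates.
(2) permitted from Sep 16, 2001 + 30 days = Oct 16, 2001 onward; done Oct 17, 2001, after the minimum wait.
(3) due by Nov 17, 2001 + 5 days = Nov 22, 2001; done Nov 18, 2001 — timely.
(4) permitted from Nov 18, 2001 + 34 days = Dec 22, 2001 onward; done Dec 23, 2001, after the minimum wait.
(5) due by Jan 6, 2002 + 27 days = Feb 2, 2002; completed Feb 1, 2002, before the deadline.

None — every step was satisfied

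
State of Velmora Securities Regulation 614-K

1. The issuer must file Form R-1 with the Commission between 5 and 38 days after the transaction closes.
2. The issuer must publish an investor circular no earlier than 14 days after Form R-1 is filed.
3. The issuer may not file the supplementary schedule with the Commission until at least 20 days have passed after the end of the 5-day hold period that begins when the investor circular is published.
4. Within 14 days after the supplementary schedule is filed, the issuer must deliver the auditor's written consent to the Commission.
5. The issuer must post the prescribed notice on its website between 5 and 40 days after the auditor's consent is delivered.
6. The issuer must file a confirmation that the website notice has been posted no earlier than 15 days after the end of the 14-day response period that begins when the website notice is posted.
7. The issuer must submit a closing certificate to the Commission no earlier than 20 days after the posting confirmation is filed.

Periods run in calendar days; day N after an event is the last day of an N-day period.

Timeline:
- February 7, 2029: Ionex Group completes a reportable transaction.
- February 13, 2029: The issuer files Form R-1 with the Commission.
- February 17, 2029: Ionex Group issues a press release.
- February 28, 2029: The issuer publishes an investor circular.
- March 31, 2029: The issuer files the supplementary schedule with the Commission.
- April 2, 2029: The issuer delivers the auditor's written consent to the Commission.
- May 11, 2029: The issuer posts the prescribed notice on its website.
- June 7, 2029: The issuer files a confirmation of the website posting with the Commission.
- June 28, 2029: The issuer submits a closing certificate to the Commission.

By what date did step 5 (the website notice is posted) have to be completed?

Step 5 runs from April 2, 2029, when the auditor's consent is delivered. The window is 5–40 days after April 2, 2029; it closes on May 12, 2029.

May 12, 2029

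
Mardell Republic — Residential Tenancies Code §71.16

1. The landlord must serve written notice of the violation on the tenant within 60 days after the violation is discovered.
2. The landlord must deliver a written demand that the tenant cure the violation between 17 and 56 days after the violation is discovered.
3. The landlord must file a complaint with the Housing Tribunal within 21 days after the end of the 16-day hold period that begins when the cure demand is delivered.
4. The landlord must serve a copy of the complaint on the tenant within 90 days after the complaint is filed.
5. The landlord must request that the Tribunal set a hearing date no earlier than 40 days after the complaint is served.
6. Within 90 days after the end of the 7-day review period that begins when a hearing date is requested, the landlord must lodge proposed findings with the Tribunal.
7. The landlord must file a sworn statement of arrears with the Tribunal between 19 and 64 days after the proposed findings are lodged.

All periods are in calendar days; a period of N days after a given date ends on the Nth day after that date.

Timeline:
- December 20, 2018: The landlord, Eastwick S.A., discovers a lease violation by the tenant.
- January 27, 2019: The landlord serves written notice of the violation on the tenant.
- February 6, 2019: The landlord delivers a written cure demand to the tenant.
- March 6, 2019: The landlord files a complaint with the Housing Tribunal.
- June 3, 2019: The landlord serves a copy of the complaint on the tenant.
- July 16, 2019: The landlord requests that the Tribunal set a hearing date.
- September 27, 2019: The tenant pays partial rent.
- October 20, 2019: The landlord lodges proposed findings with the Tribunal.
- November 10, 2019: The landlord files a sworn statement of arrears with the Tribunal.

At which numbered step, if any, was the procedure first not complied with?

Step 1: 60 days after December 20, 2018 (when the violation is discovered) is February 18, 2019; done January 27, 2019 — timely.
Step 2: the window is 17–56 days after December 20, 2018 (when the violation is discovered), so January 6, 2019 through February 14, 2019; February 6, 2019 falls inside that range.
Step 3: 21 days after February 22, 2019 (end of the 16-day hold period, which began when the cure demand is delivered on February 6, 2019) is March 15, 2019; done March 6, 2019 — timely.
Step 4: 90 days after March 6, 2019 (when the complaint is filed) is June 4, 2019; June 3, 2019 is within that limit.
Step 5: the earliest permitted date is 40 days after June 3, 2019 (when the complaint is served), i.e. July 13, 2019; July 16, 2019 is on or after that date.
Step 6: 90 days after July 23, 2019 (end of the 7-day review period, which began when a hearing date is requested on July 16, 2019) is October 21, 2019; October 20, 2019 is within that limit.
Step 7: the window is 19–64 days after October 20, 2019 (when the proposed findings are lodged), so November 8, 2019 through December 23, 2019; done November 10, 2019 — within the window.

None — every step was satisfied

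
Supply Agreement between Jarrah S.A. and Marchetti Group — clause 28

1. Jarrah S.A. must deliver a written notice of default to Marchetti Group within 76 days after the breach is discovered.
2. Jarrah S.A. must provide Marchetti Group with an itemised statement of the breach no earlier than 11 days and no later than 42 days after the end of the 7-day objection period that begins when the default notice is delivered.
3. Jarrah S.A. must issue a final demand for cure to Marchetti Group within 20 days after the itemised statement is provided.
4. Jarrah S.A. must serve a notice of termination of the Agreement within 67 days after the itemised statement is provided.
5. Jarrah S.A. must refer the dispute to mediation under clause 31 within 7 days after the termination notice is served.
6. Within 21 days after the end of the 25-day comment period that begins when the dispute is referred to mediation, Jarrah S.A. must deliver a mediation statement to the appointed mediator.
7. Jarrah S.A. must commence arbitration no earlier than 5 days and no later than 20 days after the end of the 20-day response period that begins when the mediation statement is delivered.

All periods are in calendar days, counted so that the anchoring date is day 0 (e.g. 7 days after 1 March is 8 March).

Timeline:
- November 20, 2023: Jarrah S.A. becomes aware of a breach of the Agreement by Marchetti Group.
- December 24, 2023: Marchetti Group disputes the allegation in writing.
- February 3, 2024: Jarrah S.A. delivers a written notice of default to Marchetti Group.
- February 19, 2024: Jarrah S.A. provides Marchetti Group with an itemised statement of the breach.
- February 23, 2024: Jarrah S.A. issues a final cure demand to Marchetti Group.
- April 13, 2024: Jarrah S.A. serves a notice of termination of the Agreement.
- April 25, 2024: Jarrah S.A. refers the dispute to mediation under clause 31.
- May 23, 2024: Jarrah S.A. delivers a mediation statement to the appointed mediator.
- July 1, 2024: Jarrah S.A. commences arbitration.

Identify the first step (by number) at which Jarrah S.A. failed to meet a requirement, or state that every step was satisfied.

Step 1: 76 days after November 20, 2023 (when the breach is discovered) is February 4, 2024; done February 3, 2024 — timely.
Step 2: the window is 11–42 days after February 10, 2024 (end of the 7-day objection period, which began when the default notice is delivered on February 3, 2024), so February 21, 2024 through March 23, 2024; done February 19, 2024 — 2 days before the window opened.
Later steps need not be reached.

Step 2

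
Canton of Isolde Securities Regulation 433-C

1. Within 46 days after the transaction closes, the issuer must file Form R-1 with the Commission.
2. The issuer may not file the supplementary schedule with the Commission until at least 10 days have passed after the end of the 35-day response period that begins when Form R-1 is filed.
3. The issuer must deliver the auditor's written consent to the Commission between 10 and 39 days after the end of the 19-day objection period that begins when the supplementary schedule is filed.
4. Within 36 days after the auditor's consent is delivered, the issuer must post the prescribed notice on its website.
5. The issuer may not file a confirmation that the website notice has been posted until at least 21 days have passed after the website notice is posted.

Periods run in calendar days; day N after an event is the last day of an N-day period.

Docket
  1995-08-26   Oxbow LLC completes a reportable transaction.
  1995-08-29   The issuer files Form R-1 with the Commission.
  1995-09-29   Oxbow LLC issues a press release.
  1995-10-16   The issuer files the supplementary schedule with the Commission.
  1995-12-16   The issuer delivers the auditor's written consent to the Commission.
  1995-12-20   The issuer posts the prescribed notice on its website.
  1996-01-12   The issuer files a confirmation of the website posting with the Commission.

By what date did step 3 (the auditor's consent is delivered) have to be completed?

1995-12-13

The supplementary schedule is filed on 1995-10-16; the 19-day objection period therefore ends 1995-11-04, and step 3 runs from that date. The window is 10–39 days after 1995-11-04; it closes on 1995-12-13.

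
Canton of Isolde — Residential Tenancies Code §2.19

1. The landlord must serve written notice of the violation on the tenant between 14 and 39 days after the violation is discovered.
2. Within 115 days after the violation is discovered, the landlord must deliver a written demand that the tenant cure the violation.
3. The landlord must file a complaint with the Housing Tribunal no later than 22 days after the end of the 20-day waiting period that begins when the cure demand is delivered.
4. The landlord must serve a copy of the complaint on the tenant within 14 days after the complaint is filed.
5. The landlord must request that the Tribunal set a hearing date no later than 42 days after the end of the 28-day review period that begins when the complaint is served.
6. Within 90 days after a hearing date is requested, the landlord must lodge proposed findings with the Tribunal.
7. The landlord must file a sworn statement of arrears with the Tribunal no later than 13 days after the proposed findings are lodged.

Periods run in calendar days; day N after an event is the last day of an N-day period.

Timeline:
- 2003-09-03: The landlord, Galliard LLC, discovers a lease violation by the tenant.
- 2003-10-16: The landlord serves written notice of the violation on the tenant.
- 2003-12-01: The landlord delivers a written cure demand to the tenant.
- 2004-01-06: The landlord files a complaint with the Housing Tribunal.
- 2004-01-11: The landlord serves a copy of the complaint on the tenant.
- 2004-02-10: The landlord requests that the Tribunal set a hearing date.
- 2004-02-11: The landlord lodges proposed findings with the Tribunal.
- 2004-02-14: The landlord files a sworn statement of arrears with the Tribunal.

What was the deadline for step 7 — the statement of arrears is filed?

2004-02-24

Step 7 runs from 2004-02-11, when the proposed findings are lodged. 13 days after 2004-02-11 is 2004-02-24.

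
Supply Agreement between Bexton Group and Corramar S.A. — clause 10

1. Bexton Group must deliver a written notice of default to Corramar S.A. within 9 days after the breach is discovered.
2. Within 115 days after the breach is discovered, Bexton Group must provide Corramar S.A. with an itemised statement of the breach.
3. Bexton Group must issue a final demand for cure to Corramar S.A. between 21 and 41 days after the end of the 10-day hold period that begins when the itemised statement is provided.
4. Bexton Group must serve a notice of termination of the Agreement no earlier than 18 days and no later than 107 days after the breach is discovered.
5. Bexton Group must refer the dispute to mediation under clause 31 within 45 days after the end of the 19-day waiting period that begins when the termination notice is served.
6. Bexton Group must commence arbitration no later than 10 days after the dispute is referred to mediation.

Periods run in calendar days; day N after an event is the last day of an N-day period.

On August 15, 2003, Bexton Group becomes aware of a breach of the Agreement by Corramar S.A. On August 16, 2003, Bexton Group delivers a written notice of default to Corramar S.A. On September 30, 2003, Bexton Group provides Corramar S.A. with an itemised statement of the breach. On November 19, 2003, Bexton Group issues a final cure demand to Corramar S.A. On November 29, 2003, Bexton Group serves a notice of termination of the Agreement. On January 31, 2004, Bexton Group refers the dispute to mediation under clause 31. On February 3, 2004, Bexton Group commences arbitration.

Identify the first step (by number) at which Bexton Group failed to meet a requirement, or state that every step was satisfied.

(1) due by August 15, 2003 + 9 days = August 24, 2003; completed August 16, 2003, before the deadline.
(2) due by August 15, 2003 + 115 days = December 8, 2003; done September 30, 2003 — timely.
(3) the permitted window runs from October 10, 2003 + 21 = October 31, 2003 to October 10, 2003 + 41 = November 20, 2003; done November 19, 2003 — within the window.
(4) the permitted window runs from August 15, 2003 + 18 = September 2, 2003 to August 15, 2003 + 107 = November 30, 2003; done November 29, 2003, which is between those dates.
(5) due by December 18, 2003 + 45 days = February 1, 2004; January 31, 2004 is within that limit.
(6) due by January 31, 2004 + 10 days = February 10, 2004; completed February 3, 2004, before the deadline.

None — every step was satisfied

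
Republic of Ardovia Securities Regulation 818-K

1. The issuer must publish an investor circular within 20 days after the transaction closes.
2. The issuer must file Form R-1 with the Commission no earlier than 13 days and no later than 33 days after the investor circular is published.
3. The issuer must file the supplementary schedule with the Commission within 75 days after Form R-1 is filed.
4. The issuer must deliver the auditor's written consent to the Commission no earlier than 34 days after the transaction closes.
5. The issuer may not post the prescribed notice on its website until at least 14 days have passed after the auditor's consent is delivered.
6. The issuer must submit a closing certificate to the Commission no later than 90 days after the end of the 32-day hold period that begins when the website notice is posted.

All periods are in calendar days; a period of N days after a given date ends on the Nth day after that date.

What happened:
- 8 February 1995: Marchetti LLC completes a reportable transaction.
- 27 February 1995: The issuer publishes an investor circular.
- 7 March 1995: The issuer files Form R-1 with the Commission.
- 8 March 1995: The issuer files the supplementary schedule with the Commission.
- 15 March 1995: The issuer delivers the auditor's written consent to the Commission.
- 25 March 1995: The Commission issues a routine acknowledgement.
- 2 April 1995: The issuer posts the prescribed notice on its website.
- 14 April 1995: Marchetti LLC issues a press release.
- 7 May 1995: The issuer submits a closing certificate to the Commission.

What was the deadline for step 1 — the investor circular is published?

Step 1 runs from 8 February 1995, when the transaction closes. 20 days after 8 February 1995 is 28 February 1995.

28 February 1995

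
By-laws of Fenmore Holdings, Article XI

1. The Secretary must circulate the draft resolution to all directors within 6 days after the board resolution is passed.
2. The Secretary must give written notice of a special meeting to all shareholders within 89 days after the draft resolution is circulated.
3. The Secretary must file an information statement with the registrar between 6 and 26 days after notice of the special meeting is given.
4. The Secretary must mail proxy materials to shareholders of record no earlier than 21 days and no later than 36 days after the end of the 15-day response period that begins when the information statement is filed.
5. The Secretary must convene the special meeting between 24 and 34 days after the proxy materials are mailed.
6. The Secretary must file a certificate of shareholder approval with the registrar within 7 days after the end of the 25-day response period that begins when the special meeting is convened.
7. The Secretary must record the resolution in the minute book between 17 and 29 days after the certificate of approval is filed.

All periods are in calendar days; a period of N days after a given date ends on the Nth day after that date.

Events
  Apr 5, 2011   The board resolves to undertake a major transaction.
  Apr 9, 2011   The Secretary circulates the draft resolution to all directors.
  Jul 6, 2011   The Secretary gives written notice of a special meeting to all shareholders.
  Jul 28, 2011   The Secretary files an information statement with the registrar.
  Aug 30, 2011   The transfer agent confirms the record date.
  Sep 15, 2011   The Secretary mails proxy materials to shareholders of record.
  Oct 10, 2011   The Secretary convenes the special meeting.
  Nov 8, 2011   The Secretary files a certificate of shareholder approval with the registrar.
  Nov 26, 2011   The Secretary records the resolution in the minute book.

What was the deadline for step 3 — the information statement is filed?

Step 3 runs from Jul 6, 2011, when notice of the special meeting is given. The window is 6–26 days after Jul 6, 2011; it closes on Aug 1, 2011.

Aug 1, 2011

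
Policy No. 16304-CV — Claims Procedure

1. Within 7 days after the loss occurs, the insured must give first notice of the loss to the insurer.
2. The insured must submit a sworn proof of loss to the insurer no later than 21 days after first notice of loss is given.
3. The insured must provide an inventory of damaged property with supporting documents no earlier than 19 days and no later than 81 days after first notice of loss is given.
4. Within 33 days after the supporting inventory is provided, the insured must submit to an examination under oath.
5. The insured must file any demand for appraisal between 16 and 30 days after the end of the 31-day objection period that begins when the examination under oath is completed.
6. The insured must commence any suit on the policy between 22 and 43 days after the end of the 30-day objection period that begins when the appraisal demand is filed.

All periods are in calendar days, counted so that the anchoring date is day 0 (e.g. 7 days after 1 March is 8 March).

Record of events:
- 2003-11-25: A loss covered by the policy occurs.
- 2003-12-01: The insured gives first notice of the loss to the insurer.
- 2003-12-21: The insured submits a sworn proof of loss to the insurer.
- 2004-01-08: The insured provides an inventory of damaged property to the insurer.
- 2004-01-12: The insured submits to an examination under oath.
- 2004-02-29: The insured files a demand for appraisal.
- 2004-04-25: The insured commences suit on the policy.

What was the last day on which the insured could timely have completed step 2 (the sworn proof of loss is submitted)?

2003-12-22

Step 2 runs from 2003-12-01, when first notice of loss is given. 21 days after 2003-12-01 is 2003-12-22.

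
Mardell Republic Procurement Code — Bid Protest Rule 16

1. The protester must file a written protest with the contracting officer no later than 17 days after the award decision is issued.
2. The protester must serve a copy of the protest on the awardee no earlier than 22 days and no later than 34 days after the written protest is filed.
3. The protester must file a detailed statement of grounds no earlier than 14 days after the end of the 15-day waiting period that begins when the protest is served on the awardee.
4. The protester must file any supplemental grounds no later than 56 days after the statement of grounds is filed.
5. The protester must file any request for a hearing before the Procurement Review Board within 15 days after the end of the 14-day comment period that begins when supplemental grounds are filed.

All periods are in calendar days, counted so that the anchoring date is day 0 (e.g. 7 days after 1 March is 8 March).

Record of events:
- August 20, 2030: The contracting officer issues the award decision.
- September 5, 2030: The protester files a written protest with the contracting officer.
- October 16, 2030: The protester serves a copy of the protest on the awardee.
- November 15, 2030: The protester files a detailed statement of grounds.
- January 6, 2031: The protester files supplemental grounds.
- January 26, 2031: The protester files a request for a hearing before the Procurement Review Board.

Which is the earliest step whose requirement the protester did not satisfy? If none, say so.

Step 1 — counting 17 days from August 20, 2030 (when the award decision is issued) gives a deadline of September 6, 2030; completed September 5, 2030, before the deadline.
Step 2 — 22 and 34 days from September 5, 2030 (when the written protest is filed) are September 27, 2030 and October 9, 2030 respectively; October 16, 2030 is 7 days past the end of the window.
The analysis stops there.

Step 2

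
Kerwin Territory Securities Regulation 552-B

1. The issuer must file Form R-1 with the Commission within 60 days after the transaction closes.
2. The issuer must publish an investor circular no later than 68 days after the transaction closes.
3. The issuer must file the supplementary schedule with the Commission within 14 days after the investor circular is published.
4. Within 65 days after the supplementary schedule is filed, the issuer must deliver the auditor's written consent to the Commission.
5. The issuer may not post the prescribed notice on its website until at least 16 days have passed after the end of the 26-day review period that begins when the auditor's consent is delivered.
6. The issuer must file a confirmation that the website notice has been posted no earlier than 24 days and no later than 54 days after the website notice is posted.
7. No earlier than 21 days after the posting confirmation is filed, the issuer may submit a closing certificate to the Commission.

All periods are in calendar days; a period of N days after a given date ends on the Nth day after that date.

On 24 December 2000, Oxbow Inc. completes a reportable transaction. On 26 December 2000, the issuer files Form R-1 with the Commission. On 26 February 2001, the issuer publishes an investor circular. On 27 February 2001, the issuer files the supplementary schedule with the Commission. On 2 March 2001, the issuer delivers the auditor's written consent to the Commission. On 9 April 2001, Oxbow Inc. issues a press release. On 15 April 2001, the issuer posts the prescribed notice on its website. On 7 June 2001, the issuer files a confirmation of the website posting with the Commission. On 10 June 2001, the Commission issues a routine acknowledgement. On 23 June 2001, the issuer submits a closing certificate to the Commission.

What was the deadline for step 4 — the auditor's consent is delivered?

3 May 2001

Step 4 runs from 27 February 2001, when the supplementary schedule is filed. 65 days after 27 February 2001 is 3 May 2001.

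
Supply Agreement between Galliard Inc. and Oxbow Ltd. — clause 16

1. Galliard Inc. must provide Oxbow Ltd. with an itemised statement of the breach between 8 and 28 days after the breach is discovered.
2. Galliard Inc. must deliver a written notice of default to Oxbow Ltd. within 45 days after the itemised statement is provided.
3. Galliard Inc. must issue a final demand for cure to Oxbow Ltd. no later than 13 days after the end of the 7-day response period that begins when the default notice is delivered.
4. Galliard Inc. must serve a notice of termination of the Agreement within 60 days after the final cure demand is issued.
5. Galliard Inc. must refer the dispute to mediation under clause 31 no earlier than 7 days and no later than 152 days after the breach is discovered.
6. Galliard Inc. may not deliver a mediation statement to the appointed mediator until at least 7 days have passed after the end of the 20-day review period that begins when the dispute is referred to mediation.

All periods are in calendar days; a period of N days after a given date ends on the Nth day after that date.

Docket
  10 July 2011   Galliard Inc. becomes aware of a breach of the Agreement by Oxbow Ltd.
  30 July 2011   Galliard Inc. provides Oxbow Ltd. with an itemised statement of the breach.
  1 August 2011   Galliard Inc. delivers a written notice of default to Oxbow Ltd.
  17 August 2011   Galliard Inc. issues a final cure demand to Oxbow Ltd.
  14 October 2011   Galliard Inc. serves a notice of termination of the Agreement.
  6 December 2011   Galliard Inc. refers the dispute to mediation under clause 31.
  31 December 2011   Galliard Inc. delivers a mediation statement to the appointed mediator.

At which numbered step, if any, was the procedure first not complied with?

Step 1 — 8 and 28 days from 10 July 2011 (when the breach is discovered) are 18 July 2011 and 7 August 2011 respectively; 30 July 2011 falls inside that range.
Step 2 — counting 45 days from 30 July 2011 (when the itemised statement is provided) gives a deadline of 13 September 2011; done 1 August 2011 — timely.
Step 3 — counting 13 days from 8 August 2011 (end of the 7-day response period, which began when the default notice is delivered on 1 August 2011) gives a deadline of 21 August 2011; 17 August 2011 is within that limit.
Step 4 — counting 60 days from 17 August 2011 (when the final cure demand is issued) gives a deadline of 16 October 2011; completed 14 October 2011, before the deadline.
Step 5 — 7 and 152 days from 10 July 2011 (when the breach is discovered) are 17 July 2011 and 9 December 2011 respectively; done 6 December 2011, which is between those dates.
Step 6 — must wait 7 days from 26 December 2011 (end of the 20-day review period, which began when the dispute is referred to mediation on 6 December 2011), so not before 2 January 2012; 31 December 2011 is 2 days before the earliest permitted date.

Step 6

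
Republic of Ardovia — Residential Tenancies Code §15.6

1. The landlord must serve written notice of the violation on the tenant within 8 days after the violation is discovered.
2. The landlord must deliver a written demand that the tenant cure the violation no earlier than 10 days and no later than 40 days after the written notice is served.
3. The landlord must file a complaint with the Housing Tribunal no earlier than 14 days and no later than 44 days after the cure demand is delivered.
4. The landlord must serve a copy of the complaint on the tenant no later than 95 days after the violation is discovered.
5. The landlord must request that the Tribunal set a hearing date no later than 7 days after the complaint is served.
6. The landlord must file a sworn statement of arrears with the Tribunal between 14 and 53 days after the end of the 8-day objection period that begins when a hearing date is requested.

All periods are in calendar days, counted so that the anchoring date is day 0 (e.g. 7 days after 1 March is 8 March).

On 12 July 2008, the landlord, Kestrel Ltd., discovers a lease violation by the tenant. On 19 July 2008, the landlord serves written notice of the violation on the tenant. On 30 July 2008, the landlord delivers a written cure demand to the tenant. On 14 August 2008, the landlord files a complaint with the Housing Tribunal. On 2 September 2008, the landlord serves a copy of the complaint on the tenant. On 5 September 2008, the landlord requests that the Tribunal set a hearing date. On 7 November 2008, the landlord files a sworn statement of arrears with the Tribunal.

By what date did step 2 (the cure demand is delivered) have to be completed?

28 August 2008

Step 2 runs from 19 July 2008, when the written notice is served. The window is 10–40 days after 19 July 2008; it closes on 28 August 2008.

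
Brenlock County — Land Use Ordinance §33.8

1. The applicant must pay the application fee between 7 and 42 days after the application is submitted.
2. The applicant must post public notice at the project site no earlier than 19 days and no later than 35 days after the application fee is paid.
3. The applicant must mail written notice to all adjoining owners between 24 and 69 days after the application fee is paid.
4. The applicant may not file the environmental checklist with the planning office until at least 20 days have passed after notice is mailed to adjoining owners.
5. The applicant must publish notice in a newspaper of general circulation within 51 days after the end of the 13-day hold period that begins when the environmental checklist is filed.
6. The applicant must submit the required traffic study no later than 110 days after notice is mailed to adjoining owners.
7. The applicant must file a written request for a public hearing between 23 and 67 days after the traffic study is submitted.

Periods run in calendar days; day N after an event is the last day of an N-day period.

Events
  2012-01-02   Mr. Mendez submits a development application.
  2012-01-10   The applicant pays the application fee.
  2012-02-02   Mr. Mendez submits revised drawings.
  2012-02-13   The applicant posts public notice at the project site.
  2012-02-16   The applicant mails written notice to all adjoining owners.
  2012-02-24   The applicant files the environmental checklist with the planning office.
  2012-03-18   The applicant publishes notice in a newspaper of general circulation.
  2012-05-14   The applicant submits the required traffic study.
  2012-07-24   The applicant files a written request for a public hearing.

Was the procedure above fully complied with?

No

Step 1: the window is 7–42 days after 2012-01-02 (when the application is submitted), so 2012-01-09 through 2012-02-13; done 2012-01-10 — within the window.
Step 2: the window is 19–35 days after 2012-01-10 (when the application fee is paid), so 2012-01-29 through 2012-02-14; 2012-02-13 falls inside that range.
Step 3: the window is 24–69 days after 2012-01-10 (when the application fee is paid), so 2012-02-03 through 2012-03-19; 2012-02-16 falls inside that range.
Step 4: the earliest permitted date is 20 days after 2012-02-16 (when notice is mailed to adjoining owners), i.e. 2012-03-07; done 2012-02-24 — 12 days too early.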